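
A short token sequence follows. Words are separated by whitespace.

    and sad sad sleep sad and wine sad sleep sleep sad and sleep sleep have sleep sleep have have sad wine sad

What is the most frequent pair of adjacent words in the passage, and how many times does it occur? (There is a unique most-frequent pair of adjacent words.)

Bigram frequencies (highest first):
  sleep sleep: 3
  sad sleep: 2
  sleep sad: 2
  sad and: 2
  wine sad: 2
  sleep have: 2
  … (8 more, each ≤ 1)

"sleep sleep", 3 times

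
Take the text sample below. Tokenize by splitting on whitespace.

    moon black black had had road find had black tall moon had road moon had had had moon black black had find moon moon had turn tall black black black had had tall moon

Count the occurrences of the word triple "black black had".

Scanning the 32 overlapping trigram windows for "black black had":
  position 2–4: black black had
  position 19–21: black black had
  position 29–31: black black had

3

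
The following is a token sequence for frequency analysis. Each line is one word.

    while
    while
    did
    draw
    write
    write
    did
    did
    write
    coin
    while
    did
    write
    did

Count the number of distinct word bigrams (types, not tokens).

14 tokens → 13 bigram windows in total.
Repeated bigrams (each contributes count−1 duplicates):
  did write: 2
  while did: 2
  write did: 2
3 duplicate windows → 13 − 3 = 10 distinct.

10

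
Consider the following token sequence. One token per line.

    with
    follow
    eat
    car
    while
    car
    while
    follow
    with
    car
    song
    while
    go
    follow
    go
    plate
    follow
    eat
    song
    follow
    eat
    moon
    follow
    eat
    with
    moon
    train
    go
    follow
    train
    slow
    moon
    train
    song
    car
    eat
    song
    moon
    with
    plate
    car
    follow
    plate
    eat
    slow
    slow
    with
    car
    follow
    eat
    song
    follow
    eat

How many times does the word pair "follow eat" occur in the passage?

6

Scanning the 52 overlapping bigram windows for "follow eat":
  position 2–3: follow eat
  position 17–18: follow eat
  position 20–21: follow eat
  position 23–24: follow eat
  position 49–50: follow eat
  position 52–53: follow eat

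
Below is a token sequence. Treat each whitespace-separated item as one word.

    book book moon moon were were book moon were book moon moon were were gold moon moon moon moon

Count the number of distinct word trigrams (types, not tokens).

12

19 tokens → 17 trigram windows in total.
Repeated trigrams (each contributes count−1 duplicates):
  book moon moon: 2
  moon moon moon: 2
  moon moon were: 2
  moon were were: 2
  were book moon: 2
5 duplicate windows → 17 − 5 = 12 distinct.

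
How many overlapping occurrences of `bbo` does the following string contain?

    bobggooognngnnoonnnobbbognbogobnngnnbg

1

Sliding a length-3 window over the 38 characters (36 positions):
  position 22–24: bbo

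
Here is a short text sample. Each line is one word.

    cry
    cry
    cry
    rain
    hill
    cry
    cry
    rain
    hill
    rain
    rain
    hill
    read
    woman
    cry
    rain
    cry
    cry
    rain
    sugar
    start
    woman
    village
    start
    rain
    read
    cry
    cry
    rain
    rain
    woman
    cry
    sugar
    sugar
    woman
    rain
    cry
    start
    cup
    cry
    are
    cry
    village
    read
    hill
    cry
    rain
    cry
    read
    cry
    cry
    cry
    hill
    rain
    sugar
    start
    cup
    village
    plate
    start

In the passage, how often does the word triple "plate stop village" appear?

0

Scanning the 58 overlapping trigram windows for "plate stop village":
  (none found)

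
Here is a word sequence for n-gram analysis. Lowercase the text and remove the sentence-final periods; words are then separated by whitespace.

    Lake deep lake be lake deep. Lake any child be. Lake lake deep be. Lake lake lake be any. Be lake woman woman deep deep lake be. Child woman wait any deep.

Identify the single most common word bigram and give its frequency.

"be lake", 4 times

Bigram frequencies (highest first):
  be lake: 4
  lake deep: 3
  deep lake: 3
  lake be: 3
  lake lake: 3
  lake any: 1
  … (14 more, each ≤ 1)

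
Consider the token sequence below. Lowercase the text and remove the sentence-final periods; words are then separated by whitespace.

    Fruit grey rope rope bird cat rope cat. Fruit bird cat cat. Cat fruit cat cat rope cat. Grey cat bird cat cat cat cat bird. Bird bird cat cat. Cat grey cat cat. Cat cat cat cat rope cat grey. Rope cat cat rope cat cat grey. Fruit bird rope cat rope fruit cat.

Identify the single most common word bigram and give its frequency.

"cat cat", 15 times

Bigram frequencies (highest first):
  cat cat: 15
  rope cat: 6
  cat rope: 5
  bird cat: 4
  cat grey: 4
  grey rope: 2
  … (12 more, each ≤ 2)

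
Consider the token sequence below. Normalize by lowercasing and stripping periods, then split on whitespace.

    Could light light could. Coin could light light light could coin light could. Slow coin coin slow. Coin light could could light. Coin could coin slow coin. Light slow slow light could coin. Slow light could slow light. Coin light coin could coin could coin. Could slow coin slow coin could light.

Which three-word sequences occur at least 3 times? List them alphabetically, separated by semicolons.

coin could coin; coin slow coin; could coin could; light could coin

Trigram counts meeting the condition (at least 3 times):
  coin could coin: 3
  coin slow coin: 3
  could coin could: 3
  light could coin: 3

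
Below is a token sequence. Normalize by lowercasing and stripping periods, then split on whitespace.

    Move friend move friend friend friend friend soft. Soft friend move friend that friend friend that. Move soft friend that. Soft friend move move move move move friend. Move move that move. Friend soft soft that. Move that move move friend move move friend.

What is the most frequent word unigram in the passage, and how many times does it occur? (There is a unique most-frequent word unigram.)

Unigram frequencies (highest first):
  move: 17
  friend: 15
  soft: 6
  that: 6

"move", 17 times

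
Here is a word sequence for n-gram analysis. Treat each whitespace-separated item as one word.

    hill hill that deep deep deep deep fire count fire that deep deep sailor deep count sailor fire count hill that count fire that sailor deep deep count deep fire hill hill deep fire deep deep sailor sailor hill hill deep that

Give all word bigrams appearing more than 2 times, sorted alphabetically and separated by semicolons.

deep deep; deep fire; hill hill

Bigram counts meeting the condition (more than 2 times):
  deep deep: 6
  deep fire: 3
  hill hill: 3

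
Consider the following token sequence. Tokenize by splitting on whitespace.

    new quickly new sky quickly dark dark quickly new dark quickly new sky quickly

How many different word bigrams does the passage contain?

14 tokens → 13 bigram windows in total.
Repeated bigrams (each contributes count−1 duplicates):
  quickly new: 3
  dark quickly: 2
  new sky: 2
  sky quickly: 2
5 duplicate windows → 13 − 5 = 8 distinct.

8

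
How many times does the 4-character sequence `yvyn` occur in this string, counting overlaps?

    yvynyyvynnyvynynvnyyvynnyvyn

Sliding a length-4 window over the 28 characters (25 positions):
  position 1–4: yvyn
  position 6–9: yvyn
  position 11–14: yvyn
  position 20–23: yvyn
  position 25–28: yvyn

5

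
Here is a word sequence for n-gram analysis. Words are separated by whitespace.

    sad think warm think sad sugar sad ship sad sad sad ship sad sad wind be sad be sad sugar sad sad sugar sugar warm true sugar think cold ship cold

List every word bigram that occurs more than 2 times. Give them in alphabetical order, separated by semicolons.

Bigram counts meeting the condition (more than 2 times):
  sad sad: 4
  sad sugar: 3

sad sad; sad sugar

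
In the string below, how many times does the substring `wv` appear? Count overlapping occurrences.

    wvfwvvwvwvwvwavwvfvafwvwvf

8

Sliding a length-2 window over the 26 characters (25 positions):
  position 1–2: wv
  position 4–5: wv
  position 7–8: wv
  position 9–10: wv
  position 11–12: wv
  position 16–17: wv
  position 22–23: wv
  position 24–25: wv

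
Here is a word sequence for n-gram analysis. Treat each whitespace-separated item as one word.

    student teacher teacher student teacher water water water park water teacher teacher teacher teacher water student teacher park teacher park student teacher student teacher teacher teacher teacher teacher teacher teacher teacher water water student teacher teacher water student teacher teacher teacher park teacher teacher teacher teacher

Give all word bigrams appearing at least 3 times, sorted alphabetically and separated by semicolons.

Bigram counts meeting the condition (at least 3 times):
  student teacher: 7
  teacher park: 3
  teacher teacher: 17
  teacher water: 4
  water student: 3
  water water: 3

student teacher; teacher park; teacher teacher; teacher water; water student; water water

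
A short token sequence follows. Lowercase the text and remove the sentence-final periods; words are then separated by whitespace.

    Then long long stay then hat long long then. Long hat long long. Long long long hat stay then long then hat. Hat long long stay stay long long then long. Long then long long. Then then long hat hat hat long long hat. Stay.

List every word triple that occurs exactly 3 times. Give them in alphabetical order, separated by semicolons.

long long long; long then long; then long long

Trigram counts meeting the condition (exactly 3 times):
  long long long: 3
  long then long: 3
  then long long: 3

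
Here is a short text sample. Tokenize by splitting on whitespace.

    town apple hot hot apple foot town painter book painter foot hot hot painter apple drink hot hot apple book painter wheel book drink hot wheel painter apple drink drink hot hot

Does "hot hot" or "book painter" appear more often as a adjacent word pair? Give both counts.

"hot hot" (4 vs 2)

"hot hot": 4 occurrences
"book painter": 2 occurrences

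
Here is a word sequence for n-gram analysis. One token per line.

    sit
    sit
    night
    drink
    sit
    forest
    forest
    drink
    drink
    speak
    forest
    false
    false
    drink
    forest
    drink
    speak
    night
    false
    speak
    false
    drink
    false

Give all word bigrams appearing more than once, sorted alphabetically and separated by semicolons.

drink speak; false drink; forest drink

Bigram counts meeting the condition (more than once):
  drink speak: 2
  false drink: 2
  forest drink: 2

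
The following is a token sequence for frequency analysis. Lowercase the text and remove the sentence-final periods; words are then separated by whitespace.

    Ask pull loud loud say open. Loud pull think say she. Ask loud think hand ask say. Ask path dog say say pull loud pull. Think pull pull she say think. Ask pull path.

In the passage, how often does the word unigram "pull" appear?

7

Scanning the 34 tokens for "pull":
  position 2: pull
  position 8: pull
  position 23: pull
  position 25: pull
  position 27: pull
  position 28: pull
  position 33: pull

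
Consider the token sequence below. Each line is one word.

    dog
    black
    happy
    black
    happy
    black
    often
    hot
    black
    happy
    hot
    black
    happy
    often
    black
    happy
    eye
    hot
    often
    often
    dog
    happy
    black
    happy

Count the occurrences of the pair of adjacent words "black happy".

Scanning the 23 overlapping bigram windows for "black happy":
  position 2–3: black happy
  position 4–5: black happy
  position 9–10: black happy
  position 12–13: black happy
  position 15–16: black happy
  position 23–24: black happy

6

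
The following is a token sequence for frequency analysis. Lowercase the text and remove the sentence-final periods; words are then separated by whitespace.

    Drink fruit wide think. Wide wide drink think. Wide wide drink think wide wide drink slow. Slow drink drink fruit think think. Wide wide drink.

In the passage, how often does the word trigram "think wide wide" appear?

Scanning the 23 overlapping trigram windows for "think wide wide":
  position 4–6: think wide wide
  position 8–10: think wide wide
  position 12–14: think wide wide
  position 22–24: think wide wide

4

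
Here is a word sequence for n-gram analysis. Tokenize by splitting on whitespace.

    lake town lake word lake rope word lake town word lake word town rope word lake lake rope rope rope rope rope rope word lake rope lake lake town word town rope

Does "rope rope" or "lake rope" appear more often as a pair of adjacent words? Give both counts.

"rope rope": 5 occurrences
"lake rope": 3 occurrences

"rope rope" (5 vs 3)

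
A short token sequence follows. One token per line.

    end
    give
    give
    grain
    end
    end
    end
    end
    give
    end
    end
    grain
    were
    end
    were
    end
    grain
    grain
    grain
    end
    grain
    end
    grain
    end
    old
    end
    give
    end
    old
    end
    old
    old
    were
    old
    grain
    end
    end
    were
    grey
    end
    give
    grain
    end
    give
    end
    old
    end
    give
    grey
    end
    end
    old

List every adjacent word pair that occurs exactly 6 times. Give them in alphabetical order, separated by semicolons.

end end; end give; grain end

Bigram counts meeting the condition (exactly 6 times):
  end end: 6
  end give: 6
  grain end: 6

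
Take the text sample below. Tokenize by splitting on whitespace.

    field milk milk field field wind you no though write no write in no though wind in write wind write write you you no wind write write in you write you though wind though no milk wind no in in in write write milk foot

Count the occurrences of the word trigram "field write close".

Scanning the 43 overlapping trigram windows for "field write close":
  (none found)

0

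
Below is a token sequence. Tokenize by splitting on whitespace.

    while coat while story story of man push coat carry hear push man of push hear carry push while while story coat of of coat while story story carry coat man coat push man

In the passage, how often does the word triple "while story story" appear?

Scanning the 32 overlapping trigram windows for "while story story":
  position 3–5: while story story
  position 26–28: while story story

2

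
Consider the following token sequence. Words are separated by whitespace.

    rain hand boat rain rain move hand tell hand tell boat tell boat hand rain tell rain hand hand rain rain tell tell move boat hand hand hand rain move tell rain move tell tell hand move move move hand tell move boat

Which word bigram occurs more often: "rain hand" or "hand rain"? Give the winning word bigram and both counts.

"rain hand": 2 occurrences
"hand rain": 3 occurrences

"hand rain" (3 vs 2)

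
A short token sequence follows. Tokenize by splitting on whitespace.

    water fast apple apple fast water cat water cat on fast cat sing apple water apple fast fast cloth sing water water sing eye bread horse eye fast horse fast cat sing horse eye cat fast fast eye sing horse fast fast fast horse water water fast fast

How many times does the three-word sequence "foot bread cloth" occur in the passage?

0

Scanning the 46 overlapping trigram windows for "foot bread cloth":
  (none found)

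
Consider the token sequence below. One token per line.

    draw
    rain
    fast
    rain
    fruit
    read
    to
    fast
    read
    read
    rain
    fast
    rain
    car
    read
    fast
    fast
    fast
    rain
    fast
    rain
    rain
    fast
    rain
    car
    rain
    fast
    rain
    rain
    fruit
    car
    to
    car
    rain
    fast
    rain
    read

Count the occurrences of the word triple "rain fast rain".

Scanning the 35 overlapping trigram windows for "rain fast rain":
  position 2–4: rain fast rain
  position 11–13: rain fast rain
  position 19–21: rain fast rain
  position 22–24: rain fast rain
  position 26–28: rain fast rain
  position 34–36: rain fast rain

6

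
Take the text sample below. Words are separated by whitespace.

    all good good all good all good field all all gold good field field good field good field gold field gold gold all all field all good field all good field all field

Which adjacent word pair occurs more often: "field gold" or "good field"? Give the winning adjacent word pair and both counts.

"good field" (6 vs 2)

"field gold": 2 occurrences
"good field": 6 occurrences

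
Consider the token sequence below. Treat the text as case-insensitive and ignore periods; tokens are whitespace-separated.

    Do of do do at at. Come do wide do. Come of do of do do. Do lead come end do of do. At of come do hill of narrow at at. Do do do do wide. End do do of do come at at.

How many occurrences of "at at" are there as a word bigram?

3

Scanning the 44 overlapping bigram windows for "at at":
  position 5–6: at at
  position 31–32: at at
  position 44–45: at at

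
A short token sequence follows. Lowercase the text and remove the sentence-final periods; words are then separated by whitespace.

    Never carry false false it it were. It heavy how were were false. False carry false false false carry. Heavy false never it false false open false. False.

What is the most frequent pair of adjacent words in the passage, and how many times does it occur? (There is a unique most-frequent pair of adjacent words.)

Bigram frequencies (highest first):
  false false: 6
  carry false: 2
  false carry: 2
  never carry: 1
  false it: 1
  it it: 1
  … (14 more, each ≤ 1)

"false false", 6 times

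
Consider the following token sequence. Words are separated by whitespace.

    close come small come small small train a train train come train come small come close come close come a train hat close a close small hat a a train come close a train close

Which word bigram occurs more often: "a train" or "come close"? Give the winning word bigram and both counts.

"a train" (4 vs 3)

"a train": 4 occurrences
"come close": 3 occurrences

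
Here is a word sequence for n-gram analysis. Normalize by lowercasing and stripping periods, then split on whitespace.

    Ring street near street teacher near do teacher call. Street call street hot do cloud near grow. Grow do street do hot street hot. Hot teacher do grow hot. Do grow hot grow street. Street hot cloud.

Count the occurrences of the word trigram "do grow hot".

2

Scanning the 35 overlapping trigram windows for "do grow hot":
  position 27–29: do grow hot
  position 30–32: do grow hot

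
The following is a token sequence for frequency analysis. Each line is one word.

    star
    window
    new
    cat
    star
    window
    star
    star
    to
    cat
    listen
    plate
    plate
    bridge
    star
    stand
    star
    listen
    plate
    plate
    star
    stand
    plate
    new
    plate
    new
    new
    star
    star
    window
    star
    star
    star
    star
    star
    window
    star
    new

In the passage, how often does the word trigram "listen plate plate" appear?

Scanning the 36 overlapping trigram windows for "listen plate plate":
  position 11–13: listen plate plate
  position 18–20: listen plate plate

2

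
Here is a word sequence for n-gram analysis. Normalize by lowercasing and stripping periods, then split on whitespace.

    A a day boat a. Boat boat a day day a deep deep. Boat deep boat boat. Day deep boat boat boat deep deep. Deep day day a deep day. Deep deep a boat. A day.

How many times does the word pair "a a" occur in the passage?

1

Scanning the 35 overlapping bigram windows for "a a":
  position 1–2: a a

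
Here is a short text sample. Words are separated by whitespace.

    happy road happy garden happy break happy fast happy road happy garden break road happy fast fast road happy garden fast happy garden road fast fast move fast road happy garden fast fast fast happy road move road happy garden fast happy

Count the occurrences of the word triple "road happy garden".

5

Scanning the 40 overlapping trigram windows for "road happy garden":
  position 2–4: road happy garden
  position 10–12: road happy garden
  position 18–20: road happy garden
  position 29–31: road happy garden
  position 38–40: road happy garden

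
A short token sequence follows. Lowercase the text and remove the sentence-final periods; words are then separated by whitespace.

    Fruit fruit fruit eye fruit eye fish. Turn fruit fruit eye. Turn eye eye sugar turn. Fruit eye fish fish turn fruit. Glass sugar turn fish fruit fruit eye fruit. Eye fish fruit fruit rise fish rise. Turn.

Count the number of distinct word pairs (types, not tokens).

38 tokens → 37 bigram windows in total.
Repeated bigrams (each contributes count−1 duplicates):
  fruit eye: 6
  fruit fruit: 5
  eye fish: 3
  turn fruit: 3
  eye fruit: 2
  fish fruit: 2
  fish turn: 2
  sugar turn: 2
17 duplicate windows → 37 − 17 = 20 distinct.

20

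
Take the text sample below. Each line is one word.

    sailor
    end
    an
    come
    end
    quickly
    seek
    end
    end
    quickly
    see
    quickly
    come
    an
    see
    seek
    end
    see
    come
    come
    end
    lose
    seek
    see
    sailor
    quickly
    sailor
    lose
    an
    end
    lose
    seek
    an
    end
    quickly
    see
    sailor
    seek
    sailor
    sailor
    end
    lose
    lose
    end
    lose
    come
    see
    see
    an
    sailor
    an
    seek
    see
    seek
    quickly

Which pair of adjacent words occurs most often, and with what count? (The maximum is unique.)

"end lose", 4 times

Bigram frequencies (highest first):
  end lose: 4
  end quickly: 3
  sailor end: 2
  come end: 2
  seek end: 2
  quickly see: 2
  … (34 more, each ≤ 2)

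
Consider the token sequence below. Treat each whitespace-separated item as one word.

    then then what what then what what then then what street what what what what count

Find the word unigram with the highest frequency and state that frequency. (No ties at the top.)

Unigram frequencies (highest first):
  what: 9
  then: 5
  street: 1
  count: 1

"what", 9 times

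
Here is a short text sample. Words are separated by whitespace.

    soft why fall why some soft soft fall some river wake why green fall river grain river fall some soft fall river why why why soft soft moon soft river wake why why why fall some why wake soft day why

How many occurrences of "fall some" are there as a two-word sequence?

Scanning the 40 overlapping bigram windows for "fall some":
  position 8–9: fall some
  position 18–19: fall some
  position 35–36: fall some

3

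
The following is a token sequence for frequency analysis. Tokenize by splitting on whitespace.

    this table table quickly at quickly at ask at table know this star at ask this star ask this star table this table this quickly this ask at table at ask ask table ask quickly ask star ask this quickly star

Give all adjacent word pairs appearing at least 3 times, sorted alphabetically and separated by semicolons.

ask this; at ask; this star

Bigram counts meeting the condition (at least 3 times):
  ask this: 3
  at ask: 3
  this star: 3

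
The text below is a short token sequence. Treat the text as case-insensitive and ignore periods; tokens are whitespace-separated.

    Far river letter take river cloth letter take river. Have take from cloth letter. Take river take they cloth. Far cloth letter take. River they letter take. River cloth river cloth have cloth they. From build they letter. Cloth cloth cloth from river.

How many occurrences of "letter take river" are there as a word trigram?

5

Scanning the 41 overlapping trigram windows for "letter take river":
  position 3–5: letter take river
  position 7–9: letter take river
  position 14–16: letter take river
  position 22–24: letter take river
  position 26–28: letter take river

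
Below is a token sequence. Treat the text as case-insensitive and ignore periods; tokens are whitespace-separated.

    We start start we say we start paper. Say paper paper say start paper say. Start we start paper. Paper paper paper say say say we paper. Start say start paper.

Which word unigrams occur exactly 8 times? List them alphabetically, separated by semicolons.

Unigram counts meeting the condition (exactly 8 times):
  say: 8
  start: 8

say; start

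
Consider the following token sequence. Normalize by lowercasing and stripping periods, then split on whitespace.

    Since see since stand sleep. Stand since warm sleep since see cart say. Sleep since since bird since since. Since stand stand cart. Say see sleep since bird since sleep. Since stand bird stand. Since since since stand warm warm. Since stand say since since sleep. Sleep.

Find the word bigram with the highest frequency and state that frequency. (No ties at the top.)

Bigram frequencies (highest first):
  since since: 6
  since stand: 5
  sleep since: 4
  since see: 2
  stand since: 2
  cart say: 2
  … (22 more, each ≤ 2)

"since since", 6 times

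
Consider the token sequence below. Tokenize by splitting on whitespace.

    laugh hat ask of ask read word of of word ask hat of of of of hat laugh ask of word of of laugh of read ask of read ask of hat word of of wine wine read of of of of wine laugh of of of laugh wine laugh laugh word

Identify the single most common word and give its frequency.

Unigram frequencies (highest first):
  of: 22
  laugh: 7
  ask: 6
  word: 5
  hat: 4
  read: 4
  … (1 more, each ≤ 4)

"of", 22 times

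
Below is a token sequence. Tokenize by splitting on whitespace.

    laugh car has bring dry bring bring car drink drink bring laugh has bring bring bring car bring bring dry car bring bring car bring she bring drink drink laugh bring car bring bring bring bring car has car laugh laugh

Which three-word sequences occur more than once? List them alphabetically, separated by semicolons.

Trigram counts meeting the condition (more than once):
  bring bring bring: 3
  bring bring car: 4
  bring car bring: 3
  car bring bring: 3

bring bring bring; bring bring car; bring car bring; car bring bring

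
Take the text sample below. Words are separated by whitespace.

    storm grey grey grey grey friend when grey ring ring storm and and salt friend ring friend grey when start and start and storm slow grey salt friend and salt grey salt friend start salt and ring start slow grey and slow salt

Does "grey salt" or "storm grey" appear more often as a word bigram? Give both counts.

"grey salt" (2 vs 1)

"grey salt": 2 occurrences
"storm grey": 1 occurrence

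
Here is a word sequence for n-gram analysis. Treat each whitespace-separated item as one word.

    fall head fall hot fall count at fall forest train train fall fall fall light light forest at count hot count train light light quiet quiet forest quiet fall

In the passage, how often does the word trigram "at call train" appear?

0

Scanning the 27 overlapping trigram windows for "at call train":
  (none found)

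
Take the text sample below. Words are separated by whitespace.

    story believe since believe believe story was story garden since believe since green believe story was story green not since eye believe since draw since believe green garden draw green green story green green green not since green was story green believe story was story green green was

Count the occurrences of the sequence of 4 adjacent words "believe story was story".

3

Scanning the 45 overlapping 4-gram windows for "believe story was story":
  position 5–8: believe story was story
  position 14–17: believe story was story
  position 42–45: believe story was story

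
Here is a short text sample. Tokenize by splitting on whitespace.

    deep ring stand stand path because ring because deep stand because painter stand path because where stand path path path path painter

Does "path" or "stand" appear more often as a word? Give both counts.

"path" (6 vs 5)

"path": 6 occurrences
"stand": 5 occurrences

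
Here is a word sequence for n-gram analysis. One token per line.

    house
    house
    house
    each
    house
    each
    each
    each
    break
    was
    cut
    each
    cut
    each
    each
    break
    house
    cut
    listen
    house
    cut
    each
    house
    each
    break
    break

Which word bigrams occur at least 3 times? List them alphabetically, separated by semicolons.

cut each; each break; each each; house each

Bigram counts meeting the condition (at least 3 times):
  cut each: 3
  each break: 3
  each each: 3
  house each: 3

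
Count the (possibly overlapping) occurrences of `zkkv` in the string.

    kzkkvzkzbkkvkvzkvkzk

Sliding a length-4 window over the 20 characters (17 positions):
  position 2–5: zkkv

1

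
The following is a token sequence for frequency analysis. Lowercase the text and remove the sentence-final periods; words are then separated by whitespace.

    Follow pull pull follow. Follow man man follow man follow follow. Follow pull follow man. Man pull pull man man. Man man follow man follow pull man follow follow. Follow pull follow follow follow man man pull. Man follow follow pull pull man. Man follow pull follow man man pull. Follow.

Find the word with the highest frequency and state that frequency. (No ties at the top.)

"follow", 21 times

Unigram frequencies (highest first):
  follow: 21
  man: 18
  pull: 12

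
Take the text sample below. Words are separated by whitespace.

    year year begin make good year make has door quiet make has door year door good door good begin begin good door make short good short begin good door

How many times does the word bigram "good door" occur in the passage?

3

Scanning the 28 overlapping bigram windows for "good door":
  position 16–17: good door
  position 21–22: good door
  position 28–29: good door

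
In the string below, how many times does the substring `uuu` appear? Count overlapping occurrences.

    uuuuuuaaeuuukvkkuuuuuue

9

Sliding a length-3 window over the 23 characters (21 positions):
  position 1–3: uuu
  position 2–4: uuu
  position 3–5: uuu
  position 4–6: uuu
  position 10–12: uuu
  position 17–19: uuu
  position 18–20: uuu
  position 19–21: uuu
  position 20–22: uuu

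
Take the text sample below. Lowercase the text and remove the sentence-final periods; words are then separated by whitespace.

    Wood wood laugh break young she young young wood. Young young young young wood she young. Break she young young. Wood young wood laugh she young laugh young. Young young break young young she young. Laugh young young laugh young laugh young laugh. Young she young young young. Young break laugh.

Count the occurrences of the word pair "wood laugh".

2

Scanning the 50 overlapping bigram windows for "wood laugh":
  position 2–3: wood laugh
  position 23–24: wood laugh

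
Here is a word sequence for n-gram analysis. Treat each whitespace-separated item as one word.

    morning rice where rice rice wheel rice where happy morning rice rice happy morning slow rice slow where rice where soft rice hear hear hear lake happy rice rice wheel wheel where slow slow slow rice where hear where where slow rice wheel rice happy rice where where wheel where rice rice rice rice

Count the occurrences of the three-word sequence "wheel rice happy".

Scanning the 52 overlapping trigram windows for "wheel rice happy":
  position 43–45: wheel rice happy

1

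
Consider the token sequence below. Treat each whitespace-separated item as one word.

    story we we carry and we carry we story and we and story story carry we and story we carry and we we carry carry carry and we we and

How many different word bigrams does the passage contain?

13

30 tokens → 29 bigram windows in total.
Repeated bigrams (each contributes count−1 duplicates):
  and we: 4
  we carry: 4
  carry and: 3
  we and: 3
  we we: 3
  and story: 2
  carry carry: 2
  carry we: 2
  … (1 more repeated)
16 duplicate windows → 29 − 16 = 13 distinct.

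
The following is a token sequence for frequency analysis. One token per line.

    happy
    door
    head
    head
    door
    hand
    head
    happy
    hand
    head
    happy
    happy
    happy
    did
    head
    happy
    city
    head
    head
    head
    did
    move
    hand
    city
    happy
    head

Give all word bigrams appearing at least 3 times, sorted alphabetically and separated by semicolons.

Bigram counts meeting the condition (at least 3 times):
  head happy: 3
  head head: 3

head happy; head head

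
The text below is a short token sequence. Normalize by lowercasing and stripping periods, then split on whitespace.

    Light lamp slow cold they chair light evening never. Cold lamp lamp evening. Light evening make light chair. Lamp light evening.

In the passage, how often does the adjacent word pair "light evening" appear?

Scanning the 20 overlapping bigram windows for "light evening":
  position 7–8: light evening
  position 14–15: light evening
  position 20–21: light evening

3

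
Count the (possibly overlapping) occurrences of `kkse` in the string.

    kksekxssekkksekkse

Sliding a length-4 window over the 18 characters (15 positions):
  position 1–4: kkse
  position 11–14: kkse
  position 15–18: kkse

3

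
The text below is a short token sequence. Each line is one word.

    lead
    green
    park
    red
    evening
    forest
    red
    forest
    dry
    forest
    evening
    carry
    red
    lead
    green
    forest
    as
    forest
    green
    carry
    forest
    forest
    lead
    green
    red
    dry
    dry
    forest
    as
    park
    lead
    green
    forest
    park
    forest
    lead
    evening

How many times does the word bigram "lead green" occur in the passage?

Scanning the 36 overlapping bigram windows for "lead green":
  position 1–2: lead green
  position 14–15: lead green
  position 23–24: lead green
  position 31–32: lead green

4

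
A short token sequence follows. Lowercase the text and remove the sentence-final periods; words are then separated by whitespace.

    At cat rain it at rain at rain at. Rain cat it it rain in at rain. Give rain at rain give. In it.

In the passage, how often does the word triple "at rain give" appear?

2

Scanning the 22 overlapping trigram windows for "at rain give":
  position 16–18: at rain give
  position 20–22: at rain give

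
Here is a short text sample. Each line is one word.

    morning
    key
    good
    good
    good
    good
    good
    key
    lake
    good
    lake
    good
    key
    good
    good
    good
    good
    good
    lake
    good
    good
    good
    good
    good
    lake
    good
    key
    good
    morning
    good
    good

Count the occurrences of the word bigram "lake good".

4

Scanning the 30 overlapping bigram windows for "lake good":
  position 9–10: lake good
  position 11–12: lake good
  position 19–20: lake good
  position 25–26: lake good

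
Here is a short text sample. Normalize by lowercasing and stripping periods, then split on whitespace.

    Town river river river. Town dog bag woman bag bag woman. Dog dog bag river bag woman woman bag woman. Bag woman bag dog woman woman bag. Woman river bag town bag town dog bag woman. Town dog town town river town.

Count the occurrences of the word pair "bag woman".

7

Scanning the 41 overlapping bigram windows for "bag woman":
  position 7–8: bag woman
  position 10–11: bag woman
  position 16–17: bag woman
  position 19–20: bag woman
  position 21–22: bag woman
  position 27–28: bag woman
  position 35–36: bag woman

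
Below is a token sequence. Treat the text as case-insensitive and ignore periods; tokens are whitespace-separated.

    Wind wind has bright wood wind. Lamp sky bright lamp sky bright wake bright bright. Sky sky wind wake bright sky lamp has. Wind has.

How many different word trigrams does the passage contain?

22

25 tokens → 23 trigram windows in total.
Repeated trigrams (each contributes count−1 duplicates):
  lamp sky bright: 2
1 duplicate windows → 23 − 1 = 22 distinct.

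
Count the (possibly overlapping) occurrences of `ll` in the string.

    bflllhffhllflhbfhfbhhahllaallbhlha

5

Sliding a length-2 window over the 34 characters (33 positions):
  position 3–4: ll
  position 4–5: ll
  position 10–11: ll
  position 24–25: ll
  position 28–29: ll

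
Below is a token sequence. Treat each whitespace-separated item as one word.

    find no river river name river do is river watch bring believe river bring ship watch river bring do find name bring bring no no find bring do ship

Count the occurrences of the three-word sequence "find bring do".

1

Scanning the 27 overlapping trigram windows for "find bring do":
  position 26–28: find bring do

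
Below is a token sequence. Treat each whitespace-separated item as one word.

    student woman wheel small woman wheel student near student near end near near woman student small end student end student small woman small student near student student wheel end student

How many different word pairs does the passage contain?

21

30 tokens → 29 bigram windows in total.
Repeated bigrams (each contributes count−1 duplicates):
  end student: 3
  student near: 3
  near student: 2
  small woman: 2
  student small: 2
  woman wheel: 2
8 duplicate windows → 29 − 8 = 21 distinct.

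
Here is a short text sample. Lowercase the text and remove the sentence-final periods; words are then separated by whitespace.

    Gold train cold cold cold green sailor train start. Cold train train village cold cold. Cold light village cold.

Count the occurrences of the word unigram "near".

0

Scanning the 19 tokens for "near":
  (none found)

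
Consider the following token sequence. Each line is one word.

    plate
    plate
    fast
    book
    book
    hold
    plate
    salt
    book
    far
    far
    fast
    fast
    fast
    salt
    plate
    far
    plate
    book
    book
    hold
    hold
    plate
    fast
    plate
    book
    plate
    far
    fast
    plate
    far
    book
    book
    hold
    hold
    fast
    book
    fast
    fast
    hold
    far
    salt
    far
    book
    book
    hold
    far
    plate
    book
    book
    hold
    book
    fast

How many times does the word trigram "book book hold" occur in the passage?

5

Scanning the 51 overlapping trigram windows for "book book hold":
  position 4–6: book book hold
  position 19–21: book book hold
  position 32–34: book book hold
  position 44–46: book book hold
  position 49–51: book book hold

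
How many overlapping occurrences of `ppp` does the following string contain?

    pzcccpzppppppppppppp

Sliding a length-3 window over the 20 characters (18 positions):
  position 8–10: ppp
  position 9–11: ppp
  position 10–12: ppp
  position 11–13: ppp
  position 12–14: ppp
  position 13–15: ppp
  position 14–16: ppp
  position 15–17: ppp
  position 16–18: ppp
  position 17–19: ppp
  … (1 more)

11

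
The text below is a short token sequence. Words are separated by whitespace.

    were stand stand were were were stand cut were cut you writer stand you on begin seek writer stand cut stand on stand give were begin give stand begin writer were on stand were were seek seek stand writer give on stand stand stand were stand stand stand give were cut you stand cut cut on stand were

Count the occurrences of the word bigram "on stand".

Scanning the 57 overlapping bigram windows for "on stand":
  position 22–23: on stand
  position 32–33: on stand
  position 41–42: on stand
  position 56–57: on stand

4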